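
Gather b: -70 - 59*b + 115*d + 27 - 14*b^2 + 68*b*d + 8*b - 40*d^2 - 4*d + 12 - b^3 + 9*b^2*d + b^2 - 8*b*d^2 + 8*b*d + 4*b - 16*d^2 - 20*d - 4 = -b^3 + b^2*(9*d - 13) + b*(-8*d^2 + 76*d - 47) - 56*d^2 + 91*d - 35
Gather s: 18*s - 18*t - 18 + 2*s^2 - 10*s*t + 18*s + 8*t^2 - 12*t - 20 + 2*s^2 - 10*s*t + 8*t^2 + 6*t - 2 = 4*s^2 + s*(36 - 20*t) + 16*t^2 - 24*t - 40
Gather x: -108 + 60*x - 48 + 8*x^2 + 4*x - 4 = 8*x^2 + 64*x - 160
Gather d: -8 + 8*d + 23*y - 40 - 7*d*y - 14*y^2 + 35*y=d*(8 - 7*y) - 14*y^2 + 58*y - 48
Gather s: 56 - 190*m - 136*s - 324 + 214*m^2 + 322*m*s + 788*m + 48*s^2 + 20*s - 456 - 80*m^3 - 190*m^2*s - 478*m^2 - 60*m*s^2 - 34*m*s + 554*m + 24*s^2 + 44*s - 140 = -80*m^3 - 264*m^2 + 1152*m + s^2*(72 - 60*m) + s*(-190*m^2 + 288*m - 72) - 864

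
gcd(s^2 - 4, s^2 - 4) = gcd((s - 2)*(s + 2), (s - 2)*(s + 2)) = s^2 - 4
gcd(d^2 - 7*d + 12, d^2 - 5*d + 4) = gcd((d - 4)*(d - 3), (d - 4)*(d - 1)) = d - 4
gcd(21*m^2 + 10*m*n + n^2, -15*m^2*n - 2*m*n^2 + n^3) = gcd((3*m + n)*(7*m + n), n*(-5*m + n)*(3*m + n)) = 3*m + n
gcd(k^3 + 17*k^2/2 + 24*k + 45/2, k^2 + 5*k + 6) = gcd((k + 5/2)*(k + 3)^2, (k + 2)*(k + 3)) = k + 3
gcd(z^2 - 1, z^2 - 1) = z^2 - 1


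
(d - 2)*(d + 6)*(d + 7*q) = d^3 + 7*d^2*q + 4*d^2 + 28*d*q - 12*d - 84*q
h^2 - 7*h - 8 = (h - 8)*(h + 1)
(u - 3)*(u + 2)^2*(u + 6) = u^4 + 7*u^3 - 2*u^2 - 60*u - 72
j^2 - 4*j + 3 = (j - 3)*(j - 1)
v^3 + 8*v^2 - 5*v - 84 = (v - 3)*(v + 4)*(v + 7)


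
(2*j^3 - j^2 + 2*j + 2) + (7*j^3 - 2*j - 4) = 9*j^3 - j^2 - 2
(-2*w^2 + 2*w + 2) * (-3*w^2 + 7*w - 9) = 6*w^4 - 20*w^3 + 26*w^2 - 4*w - 18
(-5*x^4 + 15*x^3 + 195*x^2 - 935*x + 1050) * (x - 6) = -5*x^5 + 45*x^4 + 105*x^3 - 2105*x^2 + 6660*x - 6300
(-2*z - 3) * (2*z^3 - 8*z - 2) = -4*z^4 - 6*z^3 + 16*z^2 + 28*z + 6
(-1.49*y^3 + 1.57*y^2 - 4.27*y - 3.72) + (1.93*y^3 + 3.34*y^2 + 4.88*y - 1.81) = 0.44*y^3 + 4.91*y^2 + 0.61*y - 5.53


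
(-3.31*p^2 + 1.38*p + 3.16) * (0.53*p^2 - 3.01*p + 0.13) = -1.7543*p^4 + 10.6945*p^3 - 2.9093*p^2 - 9.3322*p + 0.4108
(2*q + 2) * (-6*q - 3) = -12*q^2 - 18*q - 6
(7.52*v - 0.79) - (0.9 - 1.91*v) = 9.43*v - 1.69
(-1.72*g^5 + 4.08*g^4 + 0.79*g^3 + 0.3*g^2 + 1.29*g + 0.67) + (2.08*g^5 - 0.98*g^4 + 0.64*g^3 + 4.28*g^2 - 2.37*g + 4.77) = 0.36*g^5 + 3.1*g^4 + 1.43*g^3 + 4.58*g^2 - 1.08*g + 5.44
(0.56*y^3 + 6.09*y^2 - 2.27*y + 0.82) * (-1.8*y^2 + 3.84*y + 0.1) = -1.008*y^5 - 8.8116*y^4 + 27.5276*y^3 - 9.5838*y^2 + 2.9218*y + 0.082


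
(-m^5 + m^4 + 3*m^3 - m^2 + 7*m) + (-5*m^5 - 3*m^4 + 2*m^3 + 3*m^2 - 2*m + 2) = -6*m^5 - 2*m^4 + 5*m^3 + 2*m^2 + 5*m + 2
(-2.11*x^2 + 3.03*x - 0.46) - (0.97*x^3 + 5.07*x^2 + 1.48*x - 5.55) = -0.97*x^3 - 7.18*x^2 + 1.55*x + 5.09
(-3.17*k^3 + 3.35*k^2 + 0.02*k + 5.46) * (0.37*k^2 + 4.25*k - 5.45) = -1.1729*k^5 - 12.233*k^4 + 31.5214*k^3 - 16.1523*k^2 + 23.096*k - 29.757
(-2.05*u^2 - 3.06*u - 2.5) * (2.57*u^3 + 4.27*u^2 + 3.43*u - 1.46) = -5.2685*u^5 - 16.6177*u^4 - 26.5227*u^3 - 18.1778*u^2 - 4.1074*u + 3.65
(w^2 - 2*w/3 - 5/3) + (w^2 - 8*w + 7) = 2*w^2 - 26*w/3 + 16/3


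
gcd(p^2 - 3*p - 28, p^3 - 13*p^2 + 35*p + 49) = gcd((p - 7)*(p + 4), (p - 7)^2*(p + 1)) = p - 7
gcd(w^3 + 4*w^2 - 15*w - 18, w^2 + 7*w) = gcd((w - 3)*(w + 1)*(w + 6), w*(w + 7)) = 1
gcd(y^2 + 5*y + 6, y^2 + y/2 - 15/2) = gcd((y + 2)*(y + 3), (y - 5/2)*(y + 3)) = y + 3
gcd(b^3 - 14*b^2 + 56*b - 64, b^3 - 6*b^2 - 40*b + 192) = b^2 - 12*b + 32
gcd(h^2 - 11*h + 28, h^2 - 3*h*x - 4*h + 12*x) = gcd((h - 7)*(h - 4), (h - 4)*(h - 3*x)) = h - 4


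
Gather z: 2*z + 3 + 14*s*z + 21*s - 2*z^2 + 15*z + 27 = 21*s - 2*z^2 + z*(14*s + 17) + 30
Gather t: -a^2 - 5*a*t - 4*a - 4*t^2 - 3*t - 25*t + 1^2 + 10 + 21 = -a^2 - 4*a - 4*t^2 + t*(-5*a - 28) + 32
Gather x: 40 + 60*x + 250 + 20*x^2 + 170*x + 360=20*x^2 + 230*x + 650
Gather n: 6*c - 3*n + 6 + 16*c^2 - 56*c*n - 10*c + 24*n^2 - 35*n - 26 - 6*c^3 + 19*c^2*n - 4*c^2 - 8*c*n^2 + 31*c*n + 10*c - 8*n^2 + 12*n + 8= -6*c^3 + 12*c^2 + 6*c + n^2*(16 - 8*c) + n*(19*c^2 - 25*c - 26) - 12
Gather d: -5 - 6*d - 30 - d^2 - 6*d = -d^2 - 12*d - 35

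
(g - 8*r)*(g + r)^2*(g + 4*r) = g^4 - 2*g^3*r - 39*g^2*r^2 - 68*g*r^3 - 32*r^4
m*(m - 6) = m^2 - 6*m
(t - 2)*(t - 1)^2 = t^3 - 4*t^2 + 5*t - 2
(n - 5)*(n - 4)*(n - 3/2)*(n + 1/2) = n^4 - 10*n^3 + 113*n^2/4 - 53*n/4 - 15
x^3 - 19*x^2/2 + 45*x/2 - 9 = (x - 6)*(x - 3)*(x - 1/2)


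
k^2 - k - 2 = (k - 2)*(k + 1)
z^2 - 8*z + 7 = (z - 7)*(z - 1)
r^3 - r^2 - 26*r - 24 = (r - 6)*(r + 1)*(r + 4)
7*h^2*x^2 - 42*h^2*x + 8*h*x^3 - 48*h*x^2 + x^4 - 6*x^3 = x*(h + x)*(7*h + x)*(x - 6)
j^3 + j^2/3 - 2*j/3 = j*(j - 2/3)*(j + 1)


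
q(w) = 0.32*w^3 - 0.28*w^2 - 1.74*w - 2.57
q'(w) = 0.96*w^2 - 0.56*w - 1.74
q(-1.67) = -1.94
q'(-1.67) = 1.87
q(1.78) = -4.75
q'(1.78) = 0.30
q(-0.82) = -1.51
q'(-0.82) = -0.64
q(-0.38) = -1.97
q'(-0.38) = -1.39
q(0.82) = -4.01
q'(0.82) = -1.55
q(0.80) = -3.98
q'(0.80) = -1.57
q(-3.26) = -10.96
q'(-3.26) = 10.29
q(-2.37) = -4.28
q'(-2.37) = 4.98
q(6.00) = 46.03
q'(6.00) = 29.46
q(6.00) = 46.03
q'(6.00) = 29.46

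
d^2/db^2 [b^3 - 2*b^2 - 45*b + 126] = 6*b - 4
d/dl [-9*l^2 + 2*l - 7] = 2 - 18*l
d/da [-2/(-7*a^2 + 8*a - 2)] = 4*(4 - 7*a)/(7*a^2 - 8*a + 2)^2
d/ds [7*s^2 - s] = 14*s - 1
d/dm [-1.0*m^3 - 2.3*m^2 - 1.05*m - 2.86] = -3.0*m^2 - 4.6*m - 1.05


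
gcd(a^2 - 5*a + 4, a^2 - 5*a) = 1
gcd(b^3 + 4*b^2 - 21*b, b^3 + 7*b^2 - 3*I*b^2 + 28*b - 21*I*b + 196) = b + 7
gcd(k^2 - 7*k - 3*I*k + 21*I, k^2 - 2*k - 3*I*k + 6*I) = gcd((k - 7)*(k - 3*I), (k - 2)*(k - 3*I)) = k - 3*I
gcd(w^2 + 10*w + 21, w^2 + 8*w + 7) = w + 7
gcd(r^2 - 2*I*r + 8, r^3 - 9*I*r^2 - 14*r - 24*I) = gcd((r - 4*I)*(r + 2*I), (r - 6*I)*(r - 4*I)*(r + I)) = r - 4*I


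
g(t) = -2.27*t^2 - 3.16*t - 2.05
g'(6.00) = -30.40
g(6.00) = -102.73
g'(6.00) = -30.40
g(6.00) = -102.73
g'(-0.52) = -0.80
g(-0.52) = -1.02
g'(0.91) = -7.29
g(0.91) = -6.81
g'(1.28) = -8.97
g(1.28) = -9.81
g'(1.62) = -10.51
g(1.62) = -13.13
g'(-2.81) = 9.60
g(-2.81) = -11.09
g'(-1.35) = 2.97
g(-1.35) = -1.92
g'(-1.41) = 3.24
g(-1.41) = -2.11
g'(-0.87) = 0.79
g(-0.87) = -1.02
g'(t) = -4.54*t - 3.16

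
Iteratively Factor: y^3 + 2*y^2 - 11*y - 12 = (y + 1)*(y^2 + y - 12) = (y + 1)*(y + 4)*(y - 3)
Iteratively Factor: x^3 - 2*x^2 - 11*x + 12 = (x + 3)*(x^2 - 5*x + 4) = (x - 4)*(x + 3)*(x - 1)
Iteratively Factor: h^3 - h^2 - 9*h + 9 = (h - 1)*(h^2 - 9) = (h - 3)*(h - 1)*(h + 3)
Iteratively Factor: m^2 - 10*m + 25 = (m - 5)*(m - 5)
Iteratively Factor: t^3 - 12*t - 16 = (t + 2)*(t^2 - 2*t - 8) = (t + 2)^2*(t - 4)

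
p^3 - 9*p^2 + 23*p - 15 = (p - 5)*(p - 3)*(p - 1)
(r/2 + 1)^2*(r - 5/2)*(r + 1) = r^4/4 + 5*r^3/8 - 9*r^2/8 - 4*r - 5/2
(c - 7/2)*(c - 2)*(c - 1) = c^3 - 13*c^2/2 + 25*c/2 - 7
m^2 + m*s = m*(m + s)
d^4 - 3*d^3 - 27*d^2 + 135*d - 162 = (d - 3)^3*(d + 6)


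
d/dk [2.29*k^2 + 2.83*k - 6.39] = 4.58*k + 2.83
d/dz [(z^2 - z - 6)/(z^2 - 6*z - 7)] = (-5*z^2 - 2*z - 29)/(z^4 - 12*z^3 + 22*z^2 + 84*z + 49)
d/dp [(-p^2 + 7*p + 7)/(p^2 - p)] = (-6*p^2 - 14*p + 7)/(p^2*(p^2 - 2*p + 1))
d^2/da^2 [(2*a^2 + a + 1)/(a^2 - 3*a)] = 2*(7*a^3 + 3*a^2 - 9*a + 9)/(a^3*(a^3 - 9*a^2 + 27*a - 27))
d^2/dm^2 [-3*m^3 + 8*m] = -18*m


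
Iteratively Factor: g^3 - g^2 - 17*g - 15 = (g - 5)*(g^2 + 4*g + 3) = (g - 5)*(g + 3)*(g + 1)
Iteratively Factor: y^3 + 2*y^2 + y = (y)*(y^2 + 2*y + 1) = y*(y + 1)*(y + 1)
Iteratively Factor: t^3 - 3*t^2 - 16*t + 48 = (t - 4)*(t^2 + t - 12) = (t - 4)*(t + 4)*(t - 3)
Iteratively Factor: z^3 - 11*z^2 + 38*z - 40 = (z - 5)*(z^2 - 6*z + 8) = (z - 5)*(z - 4)*(z - 2)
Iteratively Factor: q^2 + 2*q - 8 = (q + 4)*(q - 2)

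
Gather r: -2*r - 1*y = -2*r - y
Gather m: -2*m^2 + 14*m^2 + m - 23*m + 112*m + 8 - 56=12*m^2 + 90*m - 48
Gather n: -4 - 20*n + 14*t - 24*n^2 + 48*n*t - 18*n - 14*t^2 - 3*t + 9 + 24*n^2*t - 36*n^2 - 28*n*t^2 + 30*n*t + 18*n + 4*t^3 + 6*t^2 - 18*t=n^2*(24*t - 60) + n*(-28*t^2 + 78*t - 20) + 4*t^3 - 8*t^2 - 7*t + 5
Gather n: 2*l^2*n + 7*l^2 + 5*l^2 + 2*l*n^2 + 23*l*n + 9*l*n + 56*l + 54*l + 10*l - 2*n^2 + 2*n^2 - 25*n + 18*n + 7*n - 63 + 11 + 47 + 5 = 12*l^2 + 2*l*n^2 + 120*l + n*(2*l^2 + 32*l)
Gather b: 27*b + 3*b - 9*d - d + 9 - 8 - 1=30*b - 10*d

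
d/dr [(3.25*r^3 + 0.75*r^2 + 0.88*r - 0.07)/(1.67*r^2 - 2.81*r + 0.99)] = (5.4275*r^4 - 18.265*r^3 + 6.0754*r^2 + 1.7188*r + 0.6745)/(2.7889*r^4 - 9.3854*r^3 + 11.2027*r^2 - 5.5638*r + 0.9801)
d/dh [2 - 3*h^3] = -9*h^2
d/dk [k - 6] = 1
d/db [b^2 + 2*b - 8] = 2*b + 2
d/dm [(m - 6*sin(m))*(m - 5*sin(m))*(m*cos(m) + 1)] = -(m - 6*sin(m))*(m - 5*sin(m))*(m*sin(m) - cos(m)) - (m - 6*sin(m))*(m*cos(m) + 1)*(5*cos(m) - 1) - (m - 5*sin(m))*(m*cos(m) + 1)*(6*cos(m) - 1)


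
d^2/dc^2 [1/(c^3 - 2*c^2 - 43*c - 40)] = 2*((2 - 3*c)*(-c^3 + 2*c^2 + 43*c + 40) - (-3*c^2 + 4*c + 43)^2)/(-c^3 + 2*c^2 + 43*c + 40)^3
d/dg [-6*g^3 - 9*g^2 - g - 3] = -18*g^2 - 18*g - 1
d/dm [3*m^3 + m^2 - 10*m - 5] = 9*m^2 + 2*m - 10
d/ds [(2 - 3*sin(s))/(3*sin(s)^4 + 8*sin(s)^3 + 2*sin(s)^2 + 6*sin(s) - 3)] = (27*sin(s)^4 + 24*sin(s)^3 - 42*sin(s)^2 - 8*sin(s) - 3)*cos(s)/(3*sin(s)^4 + 8*sin(s)^3 + 2*sin(s)^2 + 6*sin(s) - 3)^2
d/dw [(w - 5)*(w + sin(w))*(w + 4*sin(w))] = (w - 5)*(w + sin(w))*(4*cos(w) + 1) + (w - 5)*(w + 4*sin(w))*(cos(w) + 1) + (w + sin(w))*(w + 4*sin(w))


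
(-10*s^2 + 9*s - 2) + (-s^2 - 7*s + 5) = -11*s^2 + 2*s + 3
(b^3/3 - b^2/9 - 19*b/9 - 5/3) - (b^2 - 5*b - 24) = b^3/3 - 10*b^2/9 + 26*b/9 + 67/3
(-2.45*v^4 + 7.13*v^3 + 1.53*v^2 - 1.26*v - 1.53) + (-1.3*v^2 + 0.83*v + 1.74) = -2.45*v^4 + 7.13*v^3 + 0.23*v^2 - 0.43*v + 0.21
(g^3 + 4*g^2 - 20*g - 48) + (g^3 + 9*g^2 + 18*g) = 2*g^3 + 13*g^2 - 2*g - 48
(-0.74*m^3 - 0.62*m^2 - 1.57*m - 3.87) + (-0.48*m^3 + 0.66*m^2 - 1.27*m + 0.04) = -1.22*m^3 + 0.04*m^2 - 2.84*m - 3.83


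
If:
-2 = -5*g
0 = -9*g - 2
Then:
No Solution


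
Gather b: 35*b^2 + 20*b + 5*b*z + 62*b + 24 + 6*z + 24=35*b^2 + b*(5*z + 82) + 6*z + 48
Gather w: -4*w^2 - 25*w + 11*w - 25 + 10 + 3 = -4*w^2 - 14*w - 12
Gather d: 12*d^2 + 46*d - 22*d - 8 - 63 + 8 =12*d^2 + 24*d - 63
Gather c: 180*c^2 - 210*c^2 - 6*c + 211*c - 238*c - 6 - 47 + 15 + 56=-30*c^2 - 33*c + 18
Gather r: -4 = -4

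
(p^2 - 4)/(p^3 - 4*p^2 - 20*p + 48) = (p + 2)/(p^2 - 2*p - 24)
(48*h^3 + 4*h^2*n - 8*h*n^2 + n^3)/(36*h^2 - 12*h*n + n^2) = (8*h^2 + 2*h*n - n^2)/(6*h - n)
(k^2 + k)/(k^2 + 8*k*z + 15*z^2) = k*(k + 1)/(k^2 + 8*k*z + 15*z^2)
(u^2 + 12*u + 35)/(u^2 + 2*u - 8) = (u^2 + 12*u + 35)/(u^2 + 2*u - 8)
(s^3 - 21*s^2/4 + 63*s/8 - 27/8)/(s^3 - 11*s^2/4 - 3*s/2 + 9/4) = (s - 3/2)/(s + 1)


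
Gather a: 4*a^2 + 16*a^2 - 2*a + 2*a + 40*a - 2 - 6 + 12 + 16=20*a^2 + 40*a + 20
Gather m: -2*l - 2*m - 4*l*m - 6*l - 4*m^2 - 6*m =-8*l - 4*m^2 + m*(-4*l - 8)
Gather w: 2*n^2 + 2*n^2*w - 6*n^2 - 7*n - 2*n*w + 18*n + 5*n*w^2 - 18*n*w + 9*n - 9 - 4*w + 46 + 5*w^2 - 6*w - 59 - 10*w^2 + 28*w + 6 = -4*n^2 + 20*n + w^2*(5*n - 5) + w*(2*n^2 - 20*n + 18) - 16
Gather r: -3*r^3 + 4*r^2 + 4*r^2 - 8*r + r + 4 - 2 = -3*r^3 + 8*r^2 - 7*r + 2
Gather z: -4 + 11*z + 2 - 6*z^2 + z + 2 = -6*z^2 + 12*z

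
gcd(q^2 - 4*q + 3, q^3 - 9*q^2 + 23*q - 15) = q^2 - 4*q + 3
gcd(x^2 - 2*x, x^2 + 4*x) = x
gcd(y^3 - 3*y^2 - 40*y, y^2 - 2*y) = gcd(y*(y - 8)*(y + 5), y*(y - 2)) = y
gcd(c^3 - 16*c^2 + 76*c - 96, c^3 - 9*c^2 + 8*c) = c - 8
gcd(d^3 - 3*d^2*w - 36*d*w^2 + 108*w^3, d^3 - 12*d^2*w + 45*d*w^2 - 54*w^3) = d^2 - 9*d*w + 18*w^2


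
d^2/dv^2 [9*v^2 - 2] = 18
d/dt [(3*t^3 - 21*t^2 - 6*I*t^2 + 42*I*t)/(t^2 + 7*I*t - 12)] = (3*t^4 + 42*I*t^3 + t^2*(-66 - 189*I) + t*(504 + 144*I) - 504*I)/(t^4 + 14*I*t^3 - 73*t^2 - 168*I*t + 144)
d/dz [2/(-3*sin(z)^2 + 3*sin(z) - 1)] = 6*(2*sin(z) - 1)*cos(z)/(3*sin(z)^2 - 3*sin(z) + 1)^2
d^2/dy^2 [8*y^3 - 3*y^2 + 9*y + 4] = 48*y - 6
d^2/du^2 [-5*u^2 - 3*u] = -10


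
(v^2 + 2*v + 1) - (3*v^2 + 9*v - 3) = -2*v^2 - 7*v + 4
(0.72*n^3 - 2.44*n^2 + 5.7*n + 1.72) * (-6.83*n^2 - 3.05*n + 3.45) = -4.9176*n^5 + 14.4692*n^4 - 29.005*n^3 - 37.5506*n^2 + 14.419*n + 5.934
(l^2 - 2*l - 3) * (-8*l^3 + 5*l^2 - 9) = -8*l^5 + 21*l^4 + 14*l^3 - 24*l^2 + 18*l + 27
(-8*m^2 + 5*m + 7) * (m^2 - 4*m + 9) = -8*m^4 + 37*m^3 - 85*m^2 + 17*m + 63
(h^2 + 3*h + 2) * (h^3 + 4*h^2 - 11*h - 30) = h^5 + 7*h^4 + 3*h^3 - 55*h^2 - 112*h - 60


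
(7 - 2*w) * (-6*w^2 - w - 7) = 12*w^3 - 40*w^2 + 7*w - 49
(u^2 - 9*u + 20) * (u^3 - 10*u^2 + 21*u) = u^5 - 19*u^4 + 131*u^3 - 389*u^2 + 420*u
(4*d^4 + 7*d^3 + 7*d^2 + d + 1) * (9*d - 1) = 36*d^5 + 59*d^4 + 56*d^3 + 2*d^2 + 8*d - 1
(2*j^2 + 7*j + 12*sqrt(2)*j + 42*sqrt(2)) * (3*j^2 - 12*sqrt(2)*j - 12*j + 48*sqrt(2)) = 6*j^4 - 3*j^3 + 12*sqrt(2)*j^3 - 372*j^2 - 6*sqrt(2)*j^2 - 168*sqrt(2)*j + 144*j + 4032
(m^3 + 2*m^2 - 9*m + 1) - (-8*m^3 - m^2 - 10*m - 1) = 9*m^3 + 3*m^2 + m + 2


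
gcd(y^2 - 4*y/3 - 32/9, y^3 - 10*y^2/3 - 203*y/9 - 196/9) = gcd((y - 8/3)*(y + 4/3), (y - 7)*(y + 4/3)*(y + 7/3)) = y + 4/3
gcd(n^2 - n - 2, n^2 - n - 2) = n^2 - n - 2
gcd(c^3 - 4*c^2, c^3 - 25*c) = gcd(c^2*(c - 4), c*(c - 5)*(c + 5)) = c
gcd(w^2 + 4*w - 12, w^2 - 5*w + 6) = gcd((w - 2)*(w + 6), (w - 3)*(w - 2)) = w - 2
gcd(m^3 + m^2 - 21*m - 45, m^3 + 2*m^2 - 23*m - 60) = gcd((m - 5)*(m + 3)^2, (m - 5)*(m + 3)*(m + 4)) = m^2 - 2*m - 15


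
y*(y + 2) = y^2 + 2*y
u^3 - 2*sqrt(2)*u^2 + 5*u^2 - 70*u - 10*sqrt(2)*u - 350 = (u + 5)*(u - 7*sqrt(2))*(u + 5*sqrt(2))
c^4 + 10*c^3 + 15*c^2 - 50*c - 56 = (c - 2)*(c + 1)*(c + 4)*(c + 7)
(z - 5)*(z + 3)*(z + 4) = z^3 + 2*z^2 - 23*z - 60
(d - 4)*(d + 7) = d^2 + 3*d - 28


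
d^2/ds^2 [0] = 0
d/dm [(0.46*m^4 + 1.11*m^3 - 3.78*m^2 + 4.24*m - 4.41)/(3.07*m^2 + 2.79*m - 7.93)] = (2.8244*m^5 + 7.2579*m^4 - 8.3974*m^3 - 49.9699*m^2 + 87.0282*m - 21.3193)/(9.4249*m^4 + 17.1306*m^3 - 40.9061*m^2 - 44.2494*m + 62.8849)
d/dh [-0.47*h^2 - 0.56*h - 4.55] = -0.94*h - 0.56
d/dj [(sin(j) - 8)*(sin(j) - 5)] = (2*sin(j) - 13)*cos(j)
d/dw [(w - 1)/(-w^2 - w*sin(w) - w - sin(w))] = (w^2*cos(w) + w^2 - 2*w - 2*sin(w) - cos(w) - 1)/((w + 1)^2*(w + sin(w))^2)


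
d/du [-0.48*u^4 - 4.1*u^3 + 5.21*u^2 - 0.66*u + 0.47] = -1.92*u^3 - 12.3*u^2 + 10.42*u - 0.66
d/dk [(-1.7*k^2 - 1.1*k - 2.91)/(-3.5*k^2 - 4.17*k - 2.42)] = (3.239*k^2 - 12.142*k - 9.4727)/(12.25*k^4 + 29.19*k^3 + 34.3289*k^2 + 20.1828*k + 5.8564)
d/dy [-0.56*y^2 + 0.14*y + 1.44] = 0.14 - 1.12*y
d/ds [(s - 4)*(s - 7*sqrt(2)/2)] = 2*s - 7*sqrt(2)/2 - 4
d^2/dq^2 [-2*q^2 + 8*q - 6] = -4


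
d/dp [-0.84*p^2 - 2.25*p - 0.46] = -1.68*p - 2.25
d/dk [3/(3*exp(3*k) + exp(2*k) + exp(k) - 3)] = (-27*exp(2*k) - 6*exp(k) - 3)*exp(k)/(3*exp(3*k) + exp(2*k) + exp(k) - 3)^2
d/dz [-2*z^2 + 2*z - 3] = 2 - 4*z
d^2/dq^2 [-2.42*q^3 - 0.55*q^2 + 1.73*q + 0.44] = -14.52*q - 1.1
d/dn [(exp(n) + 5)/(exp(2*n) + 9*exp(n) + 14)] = (-(exp(n) + 5)*(2*exp(n) + 9) + exp(2*n) + 9*exp(n) + 14)*exp(n)/(exp(2*n) + 9*exp(n) + 14)^2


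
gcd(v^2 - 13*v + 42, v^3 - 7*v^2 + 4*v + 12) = v - 6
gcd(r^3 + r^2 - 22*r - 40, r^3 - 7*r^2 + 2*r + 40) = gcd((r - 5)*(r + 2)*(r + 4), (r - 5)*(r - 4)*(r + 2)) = r^2 - 3*r - 10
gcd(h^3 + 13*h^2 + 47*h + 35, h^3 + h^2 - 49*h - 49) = h^2 + 8*h + 7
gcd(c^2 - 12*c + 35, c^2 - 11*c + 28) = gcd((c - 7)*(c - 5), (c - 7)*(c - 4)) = c - 7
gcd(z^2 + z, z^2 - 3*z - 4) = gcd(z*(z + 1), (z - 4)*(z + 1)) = z + 1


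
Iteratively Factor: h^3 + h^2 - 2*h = (h)*(h^2 + h - 2) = h*(h + 2)*(h - 1)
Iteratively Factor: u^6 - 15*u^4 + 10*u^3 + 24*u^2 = (u - 3)*(u^5 + 3*u^4 - 6*u^3 - 8*u^2) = (u - 3)*(u + 4)*(u^4 - u^3 - 2*u^2) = (u - 3)*(u - 2)*(u + 4)*(u^3 + u^2) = u*(u - 3)*(u - 2)*(u + 4)*(u^2 + u) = u^2*(u - 3)*(u - 2)*(u + 4)*(u + 1)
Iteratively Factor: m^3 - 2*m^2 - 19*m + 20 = (m - 1)*(m^2 - m - 20) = (m - 1)*(m + 4)*(m - 5)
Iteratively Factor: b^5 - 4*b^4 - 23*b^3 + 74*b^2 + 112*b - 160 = (b - 4)*(b^4 - 23*b^2 - 18*b + 40) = (b - 4)*(b - 1)*(b^3 + b^2 - 22*b - 40) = (b - 5)*(b - 4)*(b - 1)*(b^2 + 6*b + 8) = (b - 5)*(b - 4)*(b - 1)*(b + 4)*(b + 2)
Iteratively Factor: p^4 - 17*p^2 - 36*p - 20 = (p + 2)*(p^3 - 2*p^2 - 13*p - 10) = (p + 1)*(p + 2)*(p^2 - 3*p - 10) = (p - 5)*(p + 1)*(p + 2)*(p + 2)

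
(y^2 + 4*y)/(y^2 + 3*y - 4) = y/(y - 1)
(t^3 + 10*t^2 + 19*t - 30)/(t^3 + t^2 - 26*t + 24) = (t + 5)/(t - 4)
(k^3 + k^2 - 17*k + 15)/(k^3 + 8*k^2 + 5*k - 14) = (k^2 + 2*k - 15)/(k^2 + 9*k + 14)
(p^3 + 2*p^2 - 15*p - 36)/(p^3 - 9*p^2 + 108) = (p^2 - p - 12)/(p^2 - 12*p + 36)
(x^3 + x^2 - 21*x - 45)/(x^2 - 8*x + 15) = (x^2 + 6*x + 9)/(x - 3)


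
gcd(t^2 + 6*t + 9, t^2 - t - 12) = t + 3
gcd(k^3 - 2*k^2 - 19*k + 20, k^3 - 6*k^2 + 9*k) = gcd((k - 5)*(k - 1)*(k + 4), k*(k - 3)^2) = 1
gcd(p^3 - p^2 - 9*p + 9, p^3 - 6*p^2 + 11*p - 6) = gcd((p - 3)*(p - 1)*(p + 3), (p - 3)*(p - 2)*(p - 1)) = p^2 - 4*p + 3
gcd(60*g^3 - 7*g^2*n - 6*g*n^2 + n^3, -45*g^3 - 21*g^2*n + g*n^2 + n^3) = 15*g^2 + 2*g*n - n^2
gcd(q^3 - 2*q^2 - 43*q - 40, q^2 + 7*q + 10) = q + 5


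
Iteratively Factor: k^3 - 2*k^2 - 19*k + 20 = (k - 5)*(k^2 + 3*k - 4) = (k - 5)*(k + 4)*(k - 1)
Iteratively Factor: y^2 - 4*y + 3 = (y - 1)*(y - 3)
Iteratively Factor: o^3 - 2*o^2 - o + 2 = (o - 2)*(o^2 - 1) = (o - 2)*(o + 1)*(o - 1)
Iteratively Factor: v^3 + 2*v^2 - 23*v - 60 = (v - 5)*(v^2 + 7*v + 12) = (v - 5)*(v + 3)*(v + 4)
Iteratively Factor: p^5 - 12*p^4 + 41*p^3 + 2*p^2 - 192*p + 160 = (p - 4)*(p^4 - 8*p^3 + 9*p^2 + 38*p - 40) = (p - 4)*(p + 2)*(p^3 - 10*p^2 + 29*p - 20) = (p - 4)*(p - 1)*(p + 2)*(p^2 - 9*p + 20) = (p - 4)^2*(p - 1)*(p + 2)*(p - 5)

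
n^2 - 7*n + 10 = (n - 5)*(n - 2)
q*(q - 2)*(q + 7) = q^3 + 5*q^2 - 14*q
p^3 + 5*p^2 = p^2*(p + 5)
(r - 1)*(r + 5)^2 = r^3 + 9*r^2 + 15*r - 25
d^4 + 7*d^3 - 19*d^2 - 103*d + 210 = (d - 3)*(d - 2)*(d + 5)*(d + 7)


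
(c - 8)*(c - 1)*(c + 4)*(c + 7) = c^4 + 2*c^3 - 63*c^2 - 164*c + 224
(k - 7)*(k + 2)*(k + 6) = k^3 + k^2 - 44*k - 84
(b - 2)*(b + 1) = b^2 - b - 2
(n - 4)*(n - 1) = n^2 - 5*n + 4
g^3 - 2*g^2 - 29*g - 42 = (g - 7)*(g + 2)*(g + 3)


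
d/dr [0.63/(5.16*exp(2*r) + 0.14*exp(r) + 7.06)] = (-6.5016*exp(r) - 0.0882)*exp(r)/(5.16*exp(2*r) + 0.14*exp(r) + 7.06)^2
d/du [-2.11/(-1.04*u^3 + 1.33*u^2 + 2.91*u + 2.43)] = (-6.5832*u^2 + 5.6126*u + 6.1401)/(-1.04*u^3 + 1.33*u^2 + 2.91*u + 2.43)^2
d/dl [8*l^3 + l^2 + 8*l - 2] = 24*l^2 + 2*l + 8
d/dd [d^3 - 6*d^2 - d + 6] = 3*d^2 - 12*d - 1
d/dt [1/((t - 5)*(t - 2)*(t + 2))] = (-(t - 5)*(t - 2) - (t - 5)*(t + 2) - (t - 2)*(t + 2))/((t - 5)^2*(t - 2)^2*(t + 2)^2)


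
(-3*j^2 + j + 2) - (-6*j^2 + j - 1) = 3*j^2 + 3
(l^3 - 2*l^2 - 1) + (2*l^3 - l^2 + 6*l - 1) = 3*l^3 - 3*l^2 + 6*l - 2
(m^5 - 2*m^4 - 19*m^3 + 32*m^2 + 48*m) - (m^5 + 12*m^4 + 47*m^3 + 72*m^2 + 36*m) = -14*m^4 - 66*m^3 - 40*m^2 + 12*m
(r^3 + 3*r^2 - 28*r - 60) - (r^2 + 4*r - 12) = r^3 + 2*r^2 - 32*r - 48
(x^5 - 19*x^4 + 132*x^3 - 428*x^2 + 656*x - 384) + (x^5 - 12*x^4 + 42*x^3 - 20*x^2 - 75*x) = 2*x^5 - 31*x^4 + 174*x^3 - 448*x^2 + 581*x - 384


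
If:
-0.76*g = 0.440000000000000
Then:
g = -0.58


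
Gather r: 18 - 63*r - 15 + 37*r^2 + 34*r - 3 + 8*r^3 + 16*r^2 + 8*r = 8*r^3 + 53*r^2 - 21*r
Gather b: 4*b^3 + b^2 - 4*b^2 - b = 4*b^3 - 3*b^2 - b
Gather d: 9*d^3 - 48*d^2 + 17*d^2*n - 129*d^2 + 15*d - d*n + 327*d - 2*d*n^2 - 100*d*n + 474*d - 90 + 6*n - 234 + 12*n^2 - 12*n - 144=9*d^3 + d^2*(17*n - 177) + d*(-2*n^2 - 101*n + 816) + 12*n^2 - 6*n - 468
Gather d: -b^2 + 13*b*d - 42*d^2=-b^2 + 13*b*d - 42*d^2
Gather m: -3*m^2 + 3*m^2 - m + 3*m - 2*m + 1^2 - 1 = 0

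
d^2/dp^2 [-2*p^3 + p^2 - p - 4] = 2 - 12*p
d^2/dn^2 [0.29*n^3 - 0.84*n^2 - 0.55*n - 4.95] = 1.74*n - 1.68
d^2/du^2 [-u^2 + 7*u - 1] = -2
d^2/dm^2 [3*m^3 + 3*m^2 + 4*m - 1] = 18*m + 6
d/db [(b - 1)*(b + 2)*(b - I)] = 3*b^2 + 2*b*(1 - I) - 2 - I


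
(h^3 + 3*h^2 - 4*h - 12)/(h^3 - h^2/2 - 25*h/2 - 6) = 2*(h^2 - 4)/(2*h^2 - 7*h - 4)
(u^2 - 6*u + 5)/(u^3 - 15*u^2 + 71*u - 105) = (u - 1)/(u^2 - 10*u + 21)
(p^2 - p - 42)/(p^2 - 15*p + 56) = (p + 6)/(p - 8)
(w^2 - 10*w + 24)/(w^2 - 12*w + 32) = (w - 6)/(w - 8)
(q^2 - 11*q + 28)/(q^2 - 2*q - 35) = (q - 4)/(q + 5)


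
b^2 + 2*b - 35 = (b - 5)*(b + 7)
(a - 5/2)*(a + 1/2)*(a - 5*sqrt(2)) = a^3 - 5*sqrt(2)*a^2 - 2*a^2 - 5*a/4 + 10*sqrt(2)*a + 25*sqrt(2)/4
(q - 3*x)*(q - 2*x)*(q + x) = q^3 - 4*q^2*x + q*x^2 + 6*x^3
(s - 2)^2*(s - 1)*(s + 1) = s^4 - 4*s^3 + 3*s^2 + 4*s - 4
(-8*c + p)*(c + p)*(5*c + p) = -40*c^3 - 43*c^2*p - 2*c*p^2 + p^3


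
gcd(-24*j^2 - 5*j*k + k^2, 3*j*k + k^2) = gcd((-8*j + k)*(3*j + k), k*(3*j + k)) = 3*j + k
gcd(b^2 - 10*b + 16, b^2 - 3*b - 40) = b - 8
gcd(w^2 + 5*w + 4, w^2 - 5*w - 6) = w + 1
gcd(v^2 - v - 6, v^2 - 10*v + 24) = 1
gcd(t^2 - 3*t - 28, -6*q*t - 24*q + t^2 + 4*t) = t + 4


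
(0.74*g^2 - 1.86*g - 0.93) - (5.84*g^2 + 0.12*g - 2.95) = -5.1*g^2 - 1.98*g + 2.02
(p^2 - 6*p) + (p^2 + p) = 2*p^2 - 5*p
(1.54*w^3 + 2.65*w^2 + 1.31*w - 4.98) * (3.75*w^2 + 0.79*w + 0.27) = 5.775*w^5 + 11.1541*w^4 + 7.4218*w^3 - 16.9246*w^2 - 3.5805*w - 1.3446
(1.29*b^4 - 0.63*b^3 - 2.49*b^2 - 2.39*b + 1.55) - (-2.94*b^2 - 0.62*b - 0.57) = 1.29*b^4 - 0.63*b^3 + 0.45*b^2 - 1.77*b + 2.12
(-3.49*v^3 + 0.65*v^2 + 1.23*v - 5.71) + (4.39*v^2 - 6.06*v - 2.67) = -3.49*v^3 + 5.04*v^2 - 4.83*v - 8.38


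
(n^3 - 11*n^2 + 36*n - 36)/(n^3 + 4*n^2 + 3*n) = (n^3 - 11*n^2 + 36*n - 36)/(n*(n^2 + 4*n + 3))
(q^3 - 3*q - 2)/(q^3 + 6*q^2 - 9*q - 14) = (q + 1)/(q + 7)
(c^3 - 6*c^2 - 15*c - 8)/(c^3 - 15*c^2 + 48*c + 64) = (c + 1)/(c - 8)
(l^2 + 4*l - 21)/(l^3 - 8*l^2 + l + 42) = (l + 7)/(l^2 - 5*l - 14)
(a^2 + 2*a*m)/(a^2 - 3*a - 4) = a*(a + 2*m)/(a^2 - 3*a - 4)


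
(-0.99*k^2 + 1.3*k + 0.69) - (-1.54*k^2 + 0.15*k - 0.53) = 0.55*k^2 + 1.15*k + 1.22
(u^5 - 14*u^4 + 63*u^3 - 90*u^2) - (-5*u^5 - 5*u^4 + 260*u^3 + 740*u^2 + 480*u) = 6*u^5 - 9*u^4 - 197*u^3 - 830*u^2 - 480*u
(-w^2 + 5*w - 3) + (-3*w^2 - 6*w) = -4*w^2 - w - 3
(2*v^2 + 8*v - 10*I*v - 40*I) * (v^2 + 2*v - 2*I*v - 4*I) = 2*v^4 + 12*v^3 - 14*I*v^3 - 4*v^2 - 84*I*v^2 - 120*v - 112*I*v - 160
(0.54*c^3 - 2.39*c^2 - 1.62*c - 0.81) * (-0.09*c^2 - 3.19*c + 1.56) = -0.0486*c^5 - 1.5075*c^4 + 8.6123*c^3 + 1.5123*c^2 + 0.0567000000000002*c - 1.2636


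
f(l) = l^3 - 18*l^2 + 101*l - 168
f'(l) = 3*l^2 - 36*l + 101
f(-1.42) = -350.58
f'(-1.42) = 158.17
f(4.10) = 12.44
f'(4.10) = 3.83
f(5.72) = 7.94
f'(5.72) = -6.76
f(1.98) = -30.82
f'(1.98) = 41.48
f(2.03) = -28.78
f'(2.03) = 40.28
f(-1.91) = -433.54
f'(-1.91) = 180.70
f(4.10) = 12.44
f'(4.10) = 3.83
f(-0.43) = -214.84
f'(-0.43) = 117.03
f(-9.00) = -3264.00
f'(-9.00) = 668.00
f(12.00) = 180.00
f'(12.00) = 101.00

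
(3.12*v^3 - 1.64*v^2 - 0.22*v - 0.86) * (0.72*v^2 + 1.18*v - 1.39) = 2.2464*v^5 + 2.5008*v^4 - 6.4304*v^3 + 1.4008*v^2 - 0.709*v + 1.1954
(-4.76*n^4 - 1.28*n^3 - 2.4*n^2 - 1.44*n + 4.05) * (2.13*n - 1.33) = -10.1388*n^5 + 3.6044*n^4 - 3.4096*n^3 + 0.1248*n^2 + 10.5417*n - 5.3865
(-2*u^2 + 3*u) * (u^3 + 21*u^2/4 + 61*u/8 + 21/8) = -2*u^5 - 15*u^4/2 + u^3/2 + 141*u^2/8 + 63*u/8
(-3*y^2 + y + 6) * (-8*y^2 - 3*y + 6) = 24*y^4 + y^3 - 69*y^2 - 12*y + 36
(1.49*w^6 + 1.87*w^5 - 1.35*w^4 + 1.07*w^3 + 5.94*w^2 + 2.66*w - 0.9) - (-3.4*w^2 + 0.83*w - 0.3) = 1.49*w^6 + 1.87*w^5 - 1.35*w^4 + 1.07*w^3 + 9.34*w^2 + 1.83*w - 0.6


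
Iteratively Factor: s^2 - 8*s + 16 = (s - 4)*(s - 4)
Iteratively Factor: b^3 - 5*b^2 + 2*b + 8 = (b - 2)*(b^2 - 3*b - 4) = (b - 2)*(b + 1)*(b - 4)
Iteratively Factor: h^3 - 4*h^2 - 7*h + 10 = (h + 2)*(h^2 - 6*h + 5) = (h - 5)*(h + 2)*(h - 1)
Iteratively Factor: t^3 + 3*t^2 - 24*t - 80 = (t - 5)*(t^2 + 8*t + 16) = (t - 5)*(t + 4)*(t + 4)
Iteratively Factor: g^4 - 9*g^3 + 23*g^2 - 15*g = (g - 5)*(g^3 - 4*g^2 + 3*g) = (g - 5)*(g - 1)*(g^2 - 3*g) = g*(g - 5)*(g - 1)*(g - 3)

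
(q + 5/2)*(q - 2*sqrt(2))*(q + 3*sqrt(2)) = q^3 + sqrt(2)*q^2 + 5*q^2/2 - 12*q + 5*sqrt(2)*q/2 - 30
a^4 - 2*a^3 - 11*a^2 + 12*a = a*(a - 4)*(a - 1)*(a + 3)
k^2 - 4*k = k*(k - 4)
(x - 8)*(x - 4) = x^2 - 12*x + 32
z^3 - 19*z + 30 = (z - 3)*(z - 2)*(z + 5)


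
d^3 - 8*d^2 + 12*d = d*(d - 6)*(d - 2)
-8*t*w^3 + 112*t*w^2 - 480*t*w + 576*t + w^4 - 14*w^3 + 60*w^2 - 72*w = (-8*t + w)*(w - 6)^2*(w - 2)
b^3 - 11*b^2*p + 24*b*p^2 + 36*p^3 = (b - 6*p)^2*(b + p)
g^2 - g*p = g*(g - p)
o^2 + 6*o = o*(o + 6)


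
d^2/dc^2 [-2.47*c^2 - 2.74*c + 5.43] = -4.94000000000000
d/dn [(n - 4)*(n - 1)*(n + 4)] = 3*n^2 - 2*n - 16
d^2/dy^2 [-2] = 0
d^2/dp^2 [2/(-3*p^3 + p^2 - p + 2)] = 4*((9*p - 1)*(3*p^3 - p^2 + p - 2) - (9*p^2 - 2*p + 1)^2)/(3*p^3 - p^2 + p - 2)^3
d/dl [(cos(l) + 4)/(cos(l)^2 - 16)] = sin(l)/(cos(l) - 4)^2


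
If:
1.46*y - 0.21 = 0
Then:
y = 0.14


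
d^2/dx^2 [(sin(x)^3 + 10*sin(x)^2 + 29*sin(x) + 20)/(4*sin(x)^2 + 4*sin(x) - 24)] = (-sin(x)^7 - 3*sin(x)^6 - 11*sin(x)^5 - 235*sin(x)^4 - 1196*sin(x)^3 - 1670*sin(x)^2 + 216*sin(x) + 1348)/(4*(sin(x) - 2)^3*(sin(x) + 3)^3)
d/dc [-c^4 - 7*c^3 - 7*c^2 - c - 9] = -4*c^3 - 21*c^2 - 14*c - 1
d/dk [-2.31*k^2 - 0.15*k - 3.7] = -4.62*k - 0.15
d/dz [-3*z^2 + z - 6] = 1 - 6*z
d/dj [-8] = 0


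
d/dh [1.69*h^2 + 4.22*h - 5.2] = 3.38*h + 4.22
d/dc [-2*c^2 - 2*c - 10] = -4*c - 2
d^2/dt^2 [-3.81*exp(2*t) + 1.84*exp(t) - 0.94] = (1.84 - 15.24*exp(t))*exp(t)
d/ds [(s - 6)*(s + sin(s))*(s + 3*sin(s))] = (s - 6)*(s + sin(s))*(3*cos(s) + 1) + (s - 6)*(s + 3*sin(s))*(cos(s) + 1) + (s + sin(s))*(s + 3*sin(s))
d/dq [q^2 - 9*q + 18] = 2*q - 9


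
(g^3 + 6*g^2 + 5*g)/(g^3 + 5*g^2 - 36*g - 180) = g*(g + 1)/(g^2 - 36)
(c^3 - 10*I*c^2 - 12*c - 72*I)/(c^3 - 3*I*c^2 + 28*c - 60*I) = (c^2 - 4*I*c + 12)/(c^2 + 3*I*c + 10)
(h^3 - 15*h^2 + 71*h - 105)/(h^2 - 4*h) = (h^3 - 15*h^2 + 71*h - 105)/(h*(h - 4))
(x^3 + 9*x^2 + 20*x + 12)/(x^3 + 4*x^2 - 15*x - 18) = (x + 2)/(x - 3)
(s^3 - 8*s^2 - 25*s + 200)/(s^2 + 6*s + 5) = (s^2 - 13*s + 40)/(s + 1)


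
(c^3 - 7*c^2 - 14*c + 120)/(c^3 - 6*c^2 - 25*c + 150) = (c + 4)/(c + 5)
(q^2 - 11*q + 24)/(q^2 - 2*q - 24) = (-q^2 + 11*q - 24)/(-q^2 + 2*q + 24)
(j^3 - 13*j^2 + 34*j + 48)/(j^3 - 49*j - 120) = (j^2 - 5*j - 6)/(j^2 + 8*j + 15)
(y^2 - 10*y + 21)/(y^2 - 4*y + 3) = (y - 7)/(y - 1)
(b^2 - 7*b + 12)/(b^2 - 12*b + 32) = (b - 3)/(b - 8)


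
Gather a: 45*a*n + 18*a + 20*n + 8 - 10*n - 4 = a*(45*n + 18) + 10*n + 4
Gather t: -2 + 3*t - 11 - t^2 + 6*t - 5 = -t^2 + 9*t - 18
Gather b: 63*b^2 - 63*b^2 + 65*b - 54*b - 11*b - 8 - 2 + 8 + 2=0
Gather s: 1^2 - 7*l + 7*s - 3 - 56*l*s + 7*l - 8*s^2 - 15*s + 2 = -8*s^2 + s*(-56*l - 8)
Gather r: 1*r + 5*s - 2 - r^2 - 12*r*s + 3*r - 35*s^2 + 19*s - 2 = -r^2 + r*(4 - 12*s) - 35*s^2 + 24*s - 4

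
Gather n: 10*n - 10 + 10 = 10*n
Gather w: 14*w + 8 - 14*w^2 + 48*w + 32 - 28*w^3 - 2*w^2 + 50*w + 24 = -28*w^3 - 16*w^2 + 112*w + 64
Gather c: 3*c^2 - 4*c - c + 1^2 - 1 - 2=3*c^2 - 5*c - 2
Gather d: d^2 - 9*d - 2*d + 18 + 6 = d^2 - 11*d + 24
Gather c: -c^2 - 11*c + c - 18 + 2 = -c^2 - 10*c - 16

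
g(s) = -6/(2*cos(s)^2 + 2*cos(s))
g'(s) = -6*(4*sin(s)*cos(s) + 2*sin(s))/(2*cos(s)^2 + 2*cos(s))^2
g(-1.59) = 159.29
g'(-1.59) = 8131.29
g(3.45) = 66.73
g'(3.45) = -408.06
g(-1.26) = -7.51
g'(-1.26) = 28.87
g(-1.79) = 17.63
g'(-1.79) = 57.14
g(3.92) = 14.63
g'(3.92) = -21.25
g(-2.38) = 15.00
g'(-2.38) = -23.17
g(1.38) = -13.30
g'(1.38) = -79.82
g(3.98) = 13.54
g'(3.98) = -15.33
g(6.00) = -1.59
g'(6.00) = 0.69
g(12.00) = -1.93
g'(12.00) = 1.79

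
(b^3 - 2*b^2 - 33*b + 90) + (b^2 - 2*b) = b^3 - b^2 - 35*b + 90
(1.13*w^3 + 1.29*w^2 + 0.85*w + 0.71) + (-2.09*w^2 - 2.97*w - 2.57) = 1.13*w^3 - 0.8*w^2 - 2.12*w - 1.86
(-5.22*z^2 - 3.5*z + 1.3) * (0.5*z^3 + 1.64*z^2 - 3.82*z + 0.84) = -2.61*z^5 - 10.3108*z^4 + 14.8504*z^3 + 11.1172*z^2 - 7.906*z + 1.092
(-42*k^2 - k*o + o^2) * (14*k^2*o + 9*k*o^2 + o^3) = -588*k^4*o - 392*k^3*o^2 - 37*k^2*o^3 + 8*k*o^4 + o^5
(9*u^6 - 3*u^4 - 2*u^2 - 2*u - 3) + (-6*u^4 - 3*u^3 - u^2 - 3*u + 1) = 9*u^6 - 9*u^4 - 3*u^3 - 3*u^2 - 5*u - 2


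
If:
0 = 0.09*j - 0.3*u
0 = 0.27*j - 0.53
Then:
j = 1.96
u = 0.59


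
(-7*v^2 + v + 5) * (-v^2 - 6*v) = 7*v^4 + 41*v^3 - 11*v^2 - 30*v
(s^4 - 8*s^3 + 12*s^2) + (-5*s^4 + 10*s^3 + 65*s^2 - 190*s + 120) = -4*s^4 + 2*s^3 + 77*s^2 - 190*s + 120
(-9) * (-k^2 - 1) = 9*k^2 + 9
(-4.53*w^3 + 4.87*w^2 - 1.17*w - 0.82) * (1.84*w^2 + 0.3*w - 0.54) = -8.3352*w^5 + 7.6018*w^4 + 1.7544*w^3 - 4.4896*w^2 + 0.3858*w + 0.4428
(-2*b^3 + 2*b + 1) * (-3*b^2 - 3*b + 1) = 6*b^5 + 6*b^4 - 8*b^3 - 9*b^2 - b + 1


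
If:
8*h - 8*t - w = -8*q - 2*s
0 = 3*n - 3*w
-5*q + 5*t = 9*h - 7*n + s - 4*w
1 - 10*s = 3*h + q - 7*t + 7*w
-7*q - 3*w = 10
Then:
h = 4647*w/1792 - 53/896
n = w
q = -3*w/7 - 10/7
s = -w/112 - 53/56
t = 3651*w/1792 - 1545/896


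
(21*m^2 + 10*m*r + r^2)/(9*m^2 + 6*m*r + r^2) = (7*m + r)/(3*m + r)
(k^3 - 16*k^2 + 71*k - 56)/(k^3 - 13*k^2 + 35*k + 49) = (k^2 - 9*k + 8)/(k^2 - 6*k - 7)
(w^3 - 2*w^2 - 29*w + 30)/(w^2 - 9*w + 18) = (w^2 + 4*w - 5)/(w - 3)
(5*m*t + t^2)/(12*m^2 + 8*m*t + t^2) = t*(5*m + t)/(12*m^2 + 8*m*t + t^2)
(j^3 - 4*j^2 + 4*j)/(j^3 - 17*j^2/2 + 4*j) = 2*(j^2 - 4*j + 4)/(2*j^2 - 17*j + 8)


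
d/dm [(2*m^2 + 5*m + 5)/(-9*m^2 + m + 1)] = 47*m*(m + 2)/(81*m^4 - 18*m^3 - 17*m^2 + 2*m + 1)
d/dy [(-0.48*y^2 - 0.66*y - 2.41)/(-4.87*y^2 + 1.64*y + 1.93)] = (-4.0014*y^2 - 25.3262*y + 2.6786)/(23.7169*y^4 - 15.9736*y^3 - 16.1086*y^2 + 6.3304*y + 3.7249)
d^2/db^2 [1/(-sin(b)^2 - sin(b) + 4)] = (4*sin(b)^4 + 3*sin(b)^3 + 11*sin(b)^2 - 2*sin(b) - 10)/(sin(b)^2 + sin(b) - 4)^3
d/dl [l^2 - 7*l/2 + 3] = 2*l - 7/2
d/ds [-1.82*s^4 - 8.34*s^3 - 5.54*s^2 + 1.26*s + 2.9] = -7.28*s^3 - 25.02*s^2 - 11.08*s + 1.26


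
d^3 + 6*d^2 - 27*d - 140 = (d - 5)*(d + 4)*(d + 7)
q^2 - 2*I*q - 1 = (q - I)^2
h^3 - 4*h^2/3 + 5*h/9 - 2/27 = (h - 2/3)*(h - 1/3)^2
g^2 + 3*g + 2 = (g + 1)*(g + 2)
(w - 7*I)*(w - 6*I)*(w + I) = w^3 - 12*I*w^2 - 29*w - 42*I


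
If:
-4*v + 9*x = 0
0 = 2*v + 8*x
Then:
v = 0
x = 0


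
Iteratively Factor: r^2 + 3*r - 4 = (r + 4)*(r - 1)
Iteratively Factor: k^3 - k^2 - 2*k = (k)*(k^2 - k - 2) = k*(k - 2)*(k + 1)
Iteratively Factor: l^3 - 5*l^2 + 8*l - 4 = (l - 2)*(l^2 - 3*l + 2) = (l - 2)^2*(l - 1)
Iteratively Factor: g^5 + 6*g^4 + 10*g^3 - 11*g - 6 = (g - 1)*(g^4 + 7*g^3 + 17*g^2 + 17*g + 6) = (g - 1)*(g + 1)*(g^3 + 6*g^2 + 11*g + 6) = (g - 1)*(g + 1)^2*(g^2 + 5*g + 6) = (g - 1)*(g + 1)^2*(g + 3)*(g + 2)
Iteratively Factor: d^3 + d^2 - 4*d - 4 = (d + 1)*(d^2 - 4) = (d + 1)*(d + 2)*(d - 2)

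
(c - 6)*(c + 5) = c^2 - c - 30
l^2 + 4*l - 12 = (l - 2)*(l + 6)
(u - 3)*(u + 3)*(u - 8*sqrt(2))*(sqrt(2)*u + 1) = sqrt(2)*u^4 - 15*u^3 - 17*sqrt(2)*u^2 + 135*u + 72*sqrt(2)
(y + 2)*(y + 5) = y^2 + 7*y + 10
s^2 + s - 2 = (s - 1)*(s + 2)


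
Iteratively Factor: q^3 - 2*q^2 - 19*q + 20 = (q + 4)*(q^2 - 6*q + 5) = (q - 1)*(q + 4)*(q - 5)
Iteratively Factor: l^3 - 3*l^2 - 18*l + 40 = (l - 2)*(l^2 - l - 20) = (l - 5)*(l - 2)*(l + 4)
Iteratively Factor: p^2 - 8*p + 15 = (p - 3)*(p - 5)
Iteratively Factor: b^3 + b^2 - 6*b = (b)*(b^2 + b - 6) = b*(b + 3)*(b - 2)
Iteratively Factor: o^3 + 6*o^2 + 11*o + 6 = (o + 3)*(o^2 + 3*o + 2) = (o + 1)*(o + 3)*(o + 2)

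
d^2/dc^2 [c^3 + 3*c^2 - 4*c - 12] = 6*c + 6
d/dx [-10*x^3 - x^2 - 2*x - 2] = -30*x^2 - 2*x - 2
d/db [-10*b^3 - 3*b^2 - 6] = 6*b*(-5*b - 1)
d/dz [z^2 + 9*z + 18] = 2*z + 9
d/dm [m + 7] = 1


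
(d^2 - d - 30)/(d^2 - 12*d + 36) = (d + 5)/(d - 6)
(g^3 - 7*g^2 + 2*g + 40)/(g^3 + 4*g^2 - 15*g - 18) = (g^3 - 7*g^2 + 2*g + 40)/(g^3 + 4*g^2 - 15*g - 18)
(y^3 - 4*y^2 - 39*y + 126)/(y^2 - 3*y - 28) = (y^2 + 3*y - 18)/(y + 4)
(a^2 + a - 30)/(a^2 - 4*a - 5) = (a + 6)/(a + 1)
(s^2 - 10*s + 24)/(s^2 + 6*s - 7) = (s^2 - 10*s + 24)/(s^2 + 6*s - 7)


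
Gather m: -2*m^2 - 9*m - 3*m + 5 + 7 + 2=-2*m^2 - 12*m + 14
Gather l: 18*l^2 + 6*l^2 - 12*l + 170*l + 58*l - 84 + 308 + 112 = 24*l^2 + 216*l + 336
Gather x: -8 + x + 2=x - 6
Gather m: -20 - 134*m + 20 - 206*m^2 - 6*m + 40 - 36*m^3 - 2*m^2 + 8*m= -36*m^3 - 208*m^2 - 132*m + 40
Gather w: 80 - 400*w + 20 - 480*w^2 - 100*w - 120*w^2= -600*w^2 - 500*w + 100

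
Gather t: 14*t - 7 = 14*t - 7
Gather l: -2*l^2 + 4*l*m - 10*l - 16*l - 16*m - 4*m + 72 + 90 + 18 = -2*l^2 + l*(4*m - 26) - 20*m + 180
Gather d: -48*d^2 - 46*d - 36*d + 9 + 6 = -48*d^2 - 82*d + 15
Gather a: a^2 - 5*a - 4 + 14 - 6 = a^2 - 5*a + 4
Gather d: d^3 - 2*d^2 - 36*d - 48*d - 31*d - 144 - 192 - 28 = d^3 - 2*d^2 - 115*d - 364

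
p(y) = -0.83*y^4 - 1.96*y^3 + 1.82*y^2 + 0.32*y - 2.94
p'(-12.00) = 4846.88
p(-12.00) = -13568.70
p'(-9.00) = 1911.56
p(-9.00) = -3875.19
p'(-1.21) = -6.81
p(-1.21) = 1.03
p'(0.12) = 0.67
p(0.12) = -2.88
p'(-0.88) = -5.17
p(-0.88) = -0.97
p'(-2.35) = 2.38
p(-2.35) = 6.48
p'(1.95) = -39.56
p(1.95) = -21.93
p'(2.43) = -73.19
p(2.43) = -48.48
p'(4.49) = -402.40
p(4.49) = -479.57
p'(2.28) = -61.30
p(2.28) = -38.41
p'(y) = -3.32*y^3 - 5.88*y^2 + 3.64*y + 0.32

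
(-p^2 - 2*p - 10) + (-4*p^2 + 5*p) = -5*p^2 + 3*p - 10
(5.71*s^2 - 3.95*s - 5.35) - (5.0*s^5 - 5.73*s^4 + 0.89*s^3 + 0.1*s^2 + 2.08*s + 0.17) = -5.0*s^5 + 5.73*s^4 - 0.89*s^3 + 5.61*s^2 - 6.03*s - 5.52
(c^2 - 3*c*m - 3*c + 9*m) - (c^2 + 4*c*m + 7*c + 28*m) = -7*c*m - 10*c - 19*m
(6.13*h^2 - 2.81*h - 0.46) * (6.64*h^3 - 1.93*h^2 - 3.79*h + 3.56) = 40.7032*h^5 - 30.4893*h^4 - 20.8638*h^3 + 33.3605*h^2 - 8.2602*h - 1.6376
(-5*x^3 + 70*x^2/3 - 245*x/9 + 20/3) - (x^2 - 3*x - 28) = -5*x^3 + 67*x^2/3 - 218*x/9 + 104/3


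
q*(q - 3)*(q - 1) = q^3 - 4*q^2 + 3*q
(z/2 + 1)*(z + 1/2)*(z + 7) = z^3/2 + 19*z^2/4 + 37*z/4 + 7/2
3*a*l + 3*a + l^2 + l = (3*a + l)*(l + 1)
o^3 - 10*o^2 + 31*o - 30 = (o - 5)*(o - 3)*(o - 2)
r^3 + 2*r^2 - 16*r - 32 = (r - 4)*(r + 2)*(r + 4)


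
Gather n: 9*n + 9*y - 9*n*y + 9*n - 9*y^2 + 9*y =n*(18 - 9*y) - 9*y^2 + 18*y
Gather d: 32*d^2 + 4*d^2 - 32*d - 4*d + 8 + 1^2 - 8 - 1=36*d^2 - 36*d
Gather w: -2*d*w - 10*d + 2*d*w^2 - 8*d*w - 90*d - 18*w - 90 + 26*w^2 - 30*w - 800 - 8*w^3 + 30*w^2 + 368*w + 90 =-100*d - 8*w^3 + w^2*(2*d + 56) + w*(320 - 10*d) - 800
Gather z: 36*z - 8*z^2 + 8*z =-8*z^2 + 44*z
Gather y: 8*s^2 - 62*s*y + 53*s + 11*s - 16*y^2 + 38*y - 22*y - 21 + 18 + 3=8*s^2 + 64*s - 16*y^2 + y*(16 - 62*s)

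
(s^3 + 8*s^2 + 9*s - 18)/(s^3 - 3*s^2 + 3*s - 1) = (s^2 + 9*s + 18)/(s^2 - 2*s + 1)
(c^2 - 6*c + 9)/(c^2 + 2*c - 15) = (c - 3)/(c + 5)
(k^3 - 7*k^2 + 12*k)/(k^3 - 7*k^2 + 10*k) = (k^2 - 7*k + 12)/(k^2 - 7*k + 10)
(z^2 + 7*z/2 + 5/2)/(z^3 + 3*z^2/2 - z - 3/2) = (2*z + 5)/(2*z^2 + z - 3)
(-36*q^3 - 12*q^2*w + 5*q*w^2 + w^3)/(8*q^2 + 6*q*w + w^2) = (-18*q^2 + 3*q*w + w^2)/(4*q + w)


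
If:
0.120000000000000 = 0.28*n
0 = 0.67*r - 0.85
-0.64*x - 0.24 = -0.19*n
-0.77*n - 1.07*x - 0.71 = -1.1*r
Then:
No Solution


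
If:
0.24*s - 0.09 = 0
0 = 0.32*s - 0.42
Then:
No Solution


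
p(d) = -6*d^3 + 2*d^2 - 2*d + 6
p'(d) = -18*d^2 + 4*d - 2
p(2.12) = -46.42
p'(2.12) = -74.42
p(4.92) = -670.00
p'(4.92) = -418.04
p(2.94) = -135.07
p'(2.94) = -145.82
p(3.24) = -183.56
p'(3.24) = -178.00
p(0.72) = 3.36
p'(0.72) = -8.45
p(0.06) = 5.89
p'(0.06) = -1.82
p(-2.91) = 176.61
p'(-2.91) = -166.07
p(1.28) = -5.87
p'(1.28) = -26.37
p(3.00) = -144.00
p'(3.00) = -152.00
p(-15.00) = 20736.00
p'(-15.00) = -4112.00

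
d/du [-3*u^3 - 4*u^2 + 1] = u*(-9*u - 8)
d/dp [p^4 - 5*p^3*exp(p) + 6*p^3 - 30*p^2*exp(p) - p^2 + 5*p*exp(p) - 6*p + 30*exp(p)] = -5*p^3*exp(p) + 4*p^3 - 45*p^2*exp(p) + 18*p^2 - 55*p*exp(p) - 2*p + 35*exp(p) - 6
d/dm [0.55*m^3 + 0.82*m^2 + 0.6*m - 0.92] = 1.65*m^2 + 1.64*m + 0.6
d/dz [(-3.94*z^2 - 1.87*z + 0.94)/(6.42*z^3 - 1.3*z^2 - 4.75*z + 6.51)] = (25.2948*z^4 + 24.0108*z^3 - 1.8204*z^2 - 48.8548*z - 7.7087)/(41.2164*z^6 - 16.692*z^5 - 59.3*z^4 + 95.9384*z^3 + 5.6365*z^2 - 61.845*z + 42.3801)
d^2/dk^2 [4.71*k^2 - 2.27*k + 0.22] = 9.42000000000000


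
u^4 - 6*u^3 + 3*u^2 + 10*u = u*(u - 5)*(u - 2)*(u + 1)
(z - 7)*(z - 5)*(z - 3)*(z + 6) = z^4 - 9*z^3 - 19*z^2 + 321*z - 630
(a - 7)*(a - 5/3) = a^2 - 26*a/3 + 35/3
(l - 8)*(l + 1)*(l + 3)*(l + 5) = l^4 + l^3 - 49*l^2 - 169*l - 120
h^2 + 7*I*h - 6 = (h + I)*(h + 6*I)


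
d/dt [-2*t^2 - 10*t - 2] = -4*t - 10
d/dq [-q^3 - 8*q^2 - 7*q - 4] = -3*q^2 - 16*q - 7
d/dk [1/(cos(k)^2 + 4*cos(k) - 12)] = 2*(cos(k) + 2)*sin(k)/(cos(k)^2 + 4*cos(k) - 12)^2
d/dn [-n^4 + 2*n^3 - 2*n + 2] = -4*n^3 + 6*n^2 - 2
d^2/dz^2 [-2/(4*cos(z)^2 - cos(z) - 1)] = 2*(-64*sin(z)^4 + 49*sin(z)^2 - 14*cos(z) + 3*cos(3*z) + 25)/(4*sin(z)^2 + cos(z) - 3)^3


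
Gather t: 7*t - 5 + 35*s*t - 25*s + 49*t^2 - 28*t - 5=-25*s + 49*t^2 + t*(35*s - 21) - 10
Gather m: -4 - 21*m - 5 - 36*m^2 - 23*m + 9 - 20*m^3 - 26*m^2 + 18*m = -20*m^3 - 62*m^2 - 26*m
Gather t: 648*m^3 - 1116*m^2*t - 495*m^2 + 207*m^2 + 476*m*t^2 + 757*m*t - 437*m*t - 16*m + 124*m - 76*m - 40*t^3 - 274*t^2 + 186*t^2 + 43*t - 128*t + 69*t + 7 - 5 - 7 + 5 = 648*m^3 - 288*m^2 + 32*m - 40*t^3 + t^2*(476*m - 88) + t*(-1116*m^2 + 320*m - 16)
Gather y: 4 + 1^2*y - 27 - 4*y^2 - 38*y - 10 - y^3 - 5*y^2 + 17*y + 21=-y^3 - 9*y^2 - 20*y - 12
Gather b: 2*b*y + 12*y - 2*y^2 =2*b*y - 2*y^2 + 12*y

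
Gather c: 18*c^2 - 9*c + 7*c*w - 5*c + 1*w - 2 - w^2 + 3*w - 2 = 18*c^2 + c*(7*w - 14) - w^2 + 4*w - 4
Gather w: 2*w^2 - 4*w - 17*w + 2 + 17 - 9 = 2*w^2 - 21*w + 10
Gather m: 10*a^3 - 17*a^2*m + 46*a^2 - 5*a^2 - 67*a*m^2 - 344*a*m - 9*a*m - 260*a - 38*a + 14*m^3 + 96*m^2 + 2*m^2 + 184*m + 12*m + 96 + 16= 10*a^3 + 41*a^2 - 298*a + 14*m^3 + m^2*(98 - 67*a) + m*(-17*a^2 - 353*a + 196) + 112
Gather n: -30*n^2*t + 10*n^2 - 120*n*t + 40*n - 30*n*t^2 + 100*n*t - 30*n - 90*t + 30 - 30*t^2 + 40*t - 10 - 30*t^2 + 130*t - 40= n^2*(10 - 30*t) + n*(-30*t^2 - 20*t + 10) - 60*t^2 + 80*t - 20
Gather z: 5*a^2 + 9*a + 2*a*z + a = 5*a^2 + 2*a*z + 10*a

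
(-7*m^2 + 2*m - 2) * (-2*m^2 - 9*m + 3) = 14*m^4 + 59*m^3 - 35*m^2 + 24*m - 6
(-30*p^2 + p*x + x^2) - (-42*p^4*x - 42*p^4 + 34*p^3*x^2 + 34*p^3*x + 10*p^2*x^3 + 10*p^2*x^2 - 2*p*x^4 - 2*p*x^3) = 42*p^4*x + 42*p^4 - 34*p^3*x^2 - 34*p^3*x - 10*p^2*x^3 - 10*p^2*x^2 - 30*p^2 + 2*p*x^4 + 2*p*x^3 + p*x + x^2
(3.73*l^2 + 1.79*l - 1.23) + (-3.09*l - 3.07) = 3.73*l^2 - 1.3*l - 4.3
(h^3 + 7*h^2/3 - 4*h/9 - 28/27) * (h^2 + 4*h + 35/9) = h^5 + 19*h^4/3 + 115*h^3/9 + 169*h^2/27 - 476*h/81 - 980/243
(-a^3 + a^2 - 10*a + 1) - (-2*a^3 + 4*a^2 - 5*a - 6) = a^3 - 3*a^2 - 5*a + 7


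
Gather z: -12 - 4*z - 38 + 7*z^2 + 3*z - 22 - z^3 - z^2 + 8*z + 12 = -z^3 + 6*z^2 + 7*z - 60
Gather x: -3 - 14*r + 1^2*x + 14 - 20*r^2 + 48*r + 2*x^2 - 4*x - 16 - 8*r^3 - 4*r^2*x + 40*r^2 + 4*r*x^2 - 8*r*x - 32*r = -8*r^3 + 20*r^2 + 2*r + x^2*(4*r + 2) + x*(-4*r^2 - 8*r - 3) - 5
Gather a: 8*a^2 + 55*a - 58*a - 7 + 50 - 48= 8*a^2 - 3*a - 5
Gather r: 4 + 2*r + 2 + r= 3*r + 6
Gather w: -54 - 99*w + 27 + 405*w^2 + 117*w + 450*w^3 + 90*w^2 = 450*w^3 + 495*w^2 + 18*w - 27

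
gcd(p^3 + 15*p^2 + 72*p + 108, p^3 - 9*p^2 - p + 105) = p + 3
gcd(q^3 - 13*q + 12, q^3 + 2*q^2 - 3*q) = q - 1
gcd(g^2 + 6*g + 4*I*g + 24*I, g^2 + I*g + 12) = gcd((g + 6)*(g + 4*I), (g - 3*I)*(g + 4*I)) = g + 4*I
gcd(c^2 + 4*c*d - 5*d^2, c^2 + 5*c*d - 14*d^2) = 1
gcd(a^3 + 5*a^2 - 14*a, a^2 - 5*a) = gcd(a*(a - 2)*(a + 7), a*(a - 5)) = a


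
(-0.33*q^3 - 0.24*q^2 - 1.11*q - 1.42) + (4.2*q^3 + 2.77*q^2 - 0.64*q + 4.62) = 3.87*q^3 + 2.53*q^2 - 1.75*q + 3.2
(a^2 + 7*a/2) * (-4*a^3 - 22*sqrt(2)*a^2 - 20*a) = -4*a^5 - 22*sqrt(2)*a^4 - 14*a^4 - 77*sqrt(2)*a^3 - 20*a^3 - 70*a^2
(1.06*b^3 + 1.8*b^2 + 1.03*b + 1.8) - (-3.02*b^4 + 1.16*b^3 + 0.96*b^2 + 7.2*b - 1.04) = 3.02*b^4 - 0.0999999999999999*b^3 + 0.84*b^2 - 6.17*b + 2.84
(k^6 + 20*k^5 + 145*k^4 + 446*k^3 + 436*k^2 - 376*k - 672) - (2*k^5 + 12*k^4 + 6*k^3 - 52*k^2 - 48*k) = k^6 + 18*k^5 + 133*k^4 + 440*k^3 + 488*k^2 - 328*k - 672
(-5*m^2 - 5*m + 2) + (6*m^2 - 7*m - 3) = m^2 - 12*m - 1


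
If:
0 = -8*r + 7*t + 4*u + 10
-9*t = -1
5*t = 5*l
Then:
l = 1/9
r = u/2 + 97/72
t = 1/9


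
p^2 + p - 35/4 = (p - 5/2)*(p + 7/2)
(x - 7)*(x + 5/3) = x^2 - 16*x/3 - 35/3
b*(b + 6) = b^2 + 6*b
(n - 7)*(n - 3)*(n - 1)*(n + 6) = n^4 - 5*n^3 - 35*n^2 + 165*n - 126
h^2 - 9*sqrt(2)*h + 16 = (h - 8*sqrt(2))*(h - sqrt(2))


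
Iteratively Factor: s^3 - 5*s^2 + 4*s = (s - 4)*(s^2 - s) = (s - 4)*(s - 1)*(s)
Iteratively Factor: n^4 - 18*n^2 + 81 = (n - 3)*(n^3 + 3*n^2 - 9*n - 27) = (n - 3)*(n + 3)*(n^2 - 9) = (n - 3)^2*(n + 3)*(n + 3)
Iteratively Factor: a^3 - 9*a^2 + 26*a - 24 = (a - 3)*(a^2 - 6*a + 8) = (a - 4)*(a - 3)*(a - 2)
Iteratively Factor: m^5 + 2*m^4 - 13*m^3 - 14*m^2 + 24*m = (m - 3)*(m^4 + 5*m^3 + 2*m^2 - 8*m) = (m - 3)*(m - 1)*(m^3 + 6*m^2 + 8*m) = (m - 3)*(m - 1)*(m + 4)*(m^2 + 2*m) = (m - 3)*(m - 1)*(m + 2)*(m + 4)*(m)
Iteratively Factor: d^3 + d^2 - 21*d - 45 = (d - 5)*(d^2 + 6*d + 9) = (d - 5)*(d + 3)*(d + 3)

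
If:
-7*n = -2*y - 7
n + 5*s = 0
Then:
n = 2*y/7 + 1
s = -2*y/35 - 1/5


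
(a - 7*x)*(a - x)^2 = a^3 - 9*a^2*x + 15*a*x^2 - 7*x^3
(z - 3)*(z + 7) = z^2 + 4*z - 21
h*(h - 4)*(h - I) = h^3 - 4*h^2 - I*h^2 + 4*I*h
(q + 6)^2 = q^2 + 12*q + 36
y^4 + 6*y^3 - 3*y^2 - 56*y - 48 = (y - 3)*(y + 1)*(y + 4)^2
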